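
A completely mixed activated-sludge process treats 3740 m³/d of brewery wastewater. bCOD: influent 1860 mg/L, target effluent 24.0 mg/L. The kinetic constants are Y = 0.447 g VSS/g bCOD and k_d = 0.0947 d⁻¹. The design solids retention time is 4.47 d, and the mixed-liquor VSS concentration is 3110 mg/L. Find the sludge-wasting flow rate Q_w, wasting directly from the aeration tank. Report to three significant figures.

Q_w ≈ 693 m³/d

Steady-state biomass mass balance: V·X·(1 + k_d·θ_c) = Y·Q·(S₀ − S)·θ_c, so V = 0.447 × 3740 × (1860 − 24.0) × 4.47 / [3110 × (1 + 0.0947 × 4.47)] = 1.37×10^7 / 4426 = 3100 m³.
For wasting at MLVSS concentration, Q_w = V/θ_c = 3100/4.47 = 693.4 m³/d.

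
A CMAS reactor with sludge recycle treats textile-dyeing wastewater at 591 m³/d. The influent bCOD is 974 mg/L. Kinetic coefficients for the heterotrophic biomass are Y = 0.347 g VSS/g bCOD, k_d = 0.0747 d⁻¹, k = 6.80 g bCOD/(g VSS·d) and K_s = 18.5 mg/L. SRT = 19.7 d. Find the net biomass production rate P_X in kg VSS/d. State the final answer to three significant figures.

Effluent substrate depends only on kinetics and SRT: S = K_s(1 + k_d θ_c) / [θ_c(Yk − k_d) − 1] = 18.5 × (1 + 0.0747 × 19.7) / [19.7 × (0.347 × 6.80 − 0.0747) − 1] = 45.72 / 44.01 = 1.039 mg/L.
The observed yield is Y_obs = Y/(1 + k_d·θ_c) = 0.347 / (1 + 0.0747 × 19.7) = 0.347 / 2.472 = 0.1404 g VSS per g bCOD removed.
Q·(S₀ − S) = 591 × (974 − 1.04) × 10⁻³ = 575.0 kg/d removed.
P_X = Y_obs · Q(S₀ − S) = 0.1404 × 575.0 = 80.73 kg VSS/d.

P_X ≈ 80.7 kg VSS/d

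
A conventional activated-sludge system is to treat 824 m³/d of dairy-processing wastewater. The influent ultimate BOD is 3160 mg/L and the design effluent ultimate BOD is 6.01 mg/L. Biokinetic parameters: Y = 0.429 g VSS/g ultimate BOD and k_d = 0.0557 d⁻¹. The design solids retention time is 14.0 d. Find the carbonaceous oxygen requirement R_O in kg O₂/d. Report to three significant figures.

R_O ≈ 1710 kg O₂/d

The observed yield is Y_obs = Y/(1 + k_d·θ_c) = 0.429 / (1 + 0.0557 × 14.0) = 0.429 / 1.780 = 0.2410 g VSS per g ultimate BOD removed.
Mass of ultimate BOD removed per day: Q(S₀ − S) = 824 × 3154 g/m³ = 2599 kg/d.
Net sludge production P_X = 0.2410 × 2599 = 626.4 kg VSS/d.
R_O = Q·(S₀ − S) − 1.42·P_X = 2599 − 1.42 × 626.4 = 1709 kg O₂/d.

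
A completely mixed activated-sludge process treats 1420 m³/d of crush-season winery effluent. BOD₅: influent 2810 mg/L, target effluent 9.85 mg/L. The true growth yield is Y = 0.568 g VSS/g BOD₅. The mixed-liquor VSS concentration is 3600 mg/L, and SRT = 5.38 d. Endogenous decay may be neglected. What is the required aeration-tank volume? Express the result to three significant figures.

V ≈ 3380 m³

With k_d = 0 the design equation reduces to V = Y Q (S₀−S) θ_c / X = 0.568 × 1420 × (2810 − 9.85) × 5.38 / 3600 = 3375 m³.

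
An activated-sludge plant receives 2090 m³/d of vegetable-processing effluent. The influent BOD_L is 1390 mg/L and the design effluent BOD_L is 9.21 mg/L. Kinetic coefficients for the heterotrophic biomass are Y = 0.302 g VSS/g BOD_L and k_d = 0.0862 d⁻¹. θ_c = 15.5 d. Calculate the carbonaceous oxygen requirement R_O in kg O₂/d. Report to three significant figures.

The observed yield is Y_obs = Y/(1 + k_d·θ_c) = 0.302 / (1 + 0.0862 × 15.5) = 0.302 / 2.336 = 0.1293 g VSS per g BOD_L removed.
Substrate removed = Q·(S₀ − S) = 2090 m³/d × (1390 − 9.21) g/m³ = 2.89×10^6 g/d = 2886 kg/d.
P_X = Y_obs·Q·(S₀ − S) = 0.1293 × 2886 = 373.1 kg VSS/d.
R_O = Q·ΔS − 1.42 P_X = 2886 − 529.8 = 2356 kg O₂/d.

R_O ≈ 2360 kg O₂/d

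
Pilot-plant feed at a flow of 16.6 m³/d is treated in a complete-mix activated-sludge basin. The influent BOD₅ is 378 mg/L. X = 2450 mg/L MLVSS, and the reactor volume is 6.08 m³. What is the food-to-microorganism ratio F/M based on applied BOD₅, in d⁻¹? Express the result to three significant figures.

F/M ≈ 0.421 d⁻¹

Food-to-microorganism ratio F/M = Q S₀ / (V X) = 16.6 × 378 / (6.080 × 2450) = 0.4212 d⁻¹.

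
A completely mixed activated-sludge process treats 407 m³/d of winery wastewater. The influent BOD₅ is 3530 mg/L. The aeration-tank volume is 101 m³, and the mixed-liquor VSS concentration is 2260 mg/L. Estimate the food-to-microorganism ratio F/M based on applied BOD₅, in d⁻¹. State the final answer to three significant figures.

Food-to-microorganism ratio F/M = Q S₀ / (V X) = 407 × 3530 / (101.0 × 2260) = 6.294 d⁻¹.

F/M ≈ 6.29 d⁻¹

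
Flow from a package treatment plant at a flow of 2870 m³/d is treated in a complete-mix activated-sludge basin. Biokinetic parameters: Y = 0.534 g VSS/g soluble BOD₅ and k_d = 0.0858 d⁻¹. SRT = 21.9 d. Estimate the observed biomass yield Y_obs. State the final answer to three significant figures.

Correct the yield for decay: Y_obs = Y/(1 + k_d θ_c) = 0.534 / (1 + 0.0858 × 21.9) = 0.534 / 2.879 = 0.1855.

Y_obs ≈ 0.185 g VSS/g soluble BOD₅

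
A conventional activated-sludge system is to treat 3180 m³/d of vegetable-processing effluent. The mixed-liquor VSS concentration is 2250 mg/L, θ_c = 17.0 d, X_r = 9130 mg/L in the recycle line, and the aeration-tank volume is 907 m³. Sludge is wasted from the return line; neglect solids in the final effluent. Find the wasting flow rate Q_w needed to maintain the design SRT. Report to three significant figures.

Q_w ≈ 13.1 m³/d

Wasting from the return line (neglecting effluent solids): Q_w = V·X / (θ_c·X_r) = 907.0 × 2250 / (17.0 × 9130) = 13.15 m³/d.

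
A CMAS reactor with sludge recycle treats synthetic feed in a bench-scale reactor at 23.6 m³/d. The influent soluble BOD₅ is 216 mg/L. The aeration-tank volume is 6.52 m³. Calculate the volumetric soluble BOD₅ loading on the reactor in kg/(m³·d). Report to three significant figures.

Applied soluble BOD₅ load per unit volume = Q·S₀/V = (23.6 × 216/1000)/6.520 = 0.7818 kg soluble BOD₅·m⁻³·d⁻¹.

L_v ≈ 0.782 kg soluble BOD₅/(m³·d)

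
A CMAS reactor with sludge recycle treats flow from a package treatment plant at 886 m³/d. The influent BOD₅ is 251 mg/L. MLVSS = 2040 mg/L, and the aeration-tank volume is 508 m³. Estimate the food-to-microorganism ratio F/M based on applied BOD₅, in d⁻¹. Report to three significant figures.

F/M ≈ 0.215 d⁻¹

Food-to-microorganism ratio F/M = Q S₀ / (V X) = 886 × 251 / (508.0 × 2040) = 0.2146 d⁻¹.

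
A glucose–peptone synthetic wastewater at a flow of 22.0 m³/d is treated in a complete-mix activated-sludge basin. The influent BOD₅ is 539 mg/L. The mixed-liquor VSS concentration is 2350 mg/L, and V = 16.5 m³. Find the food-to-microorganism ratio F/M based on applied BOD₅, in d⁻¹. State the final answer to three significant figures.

F/M = Q·S₀ / (V·X) = 22.0 × 539 / (16.50 × 2350) = 0.3058 g BOD₅·(g VSS·d)⁻¹.

F/M ≈ 0.306 d⁻¹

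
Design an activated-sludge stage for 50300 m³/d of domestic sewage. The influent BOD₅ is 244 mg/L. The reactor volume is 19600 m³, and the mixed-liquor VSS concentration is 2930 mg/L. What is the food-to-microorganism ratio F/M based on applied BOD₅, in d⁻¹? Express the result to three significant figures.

F/M ≈ 0.214 d⁻¹

F/M = applied load / biomass = Q·S₀/(V·X) = 50300 × 244 / (19600 × 2930) = 0.2137 d⁻¹.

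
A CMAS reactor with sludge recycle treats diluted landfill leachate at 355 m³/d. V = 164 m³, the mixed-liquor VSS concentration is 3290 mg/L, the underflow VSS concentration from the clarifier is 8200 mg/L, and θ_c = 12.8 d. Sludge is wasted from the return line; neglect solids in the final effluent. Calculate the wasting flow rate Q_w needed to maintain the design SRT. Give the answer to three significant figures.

Wasting from the return line (neglecting effluent solids): Q_w = V·X / (θ_c·X_r) = 164.0 × 3290 / (12.8 × 8200) = 5.141 m³/d.

Q_w ≈ 5.14 m³/d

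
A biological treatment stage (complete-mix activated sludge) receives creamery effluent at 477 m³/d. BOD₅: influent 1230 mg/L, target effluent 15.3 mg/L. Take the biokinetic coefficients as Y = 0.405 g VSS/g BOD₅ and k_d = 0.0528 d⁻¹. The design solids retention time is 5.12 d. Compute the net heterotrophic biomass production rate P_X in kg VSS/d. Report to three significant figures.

The observed yield is Y_obs = Y/(1 + k_d·θ_c) = 0.405 / (1 + 0.0528 × 5.12) = 0.405 / 1.270 = 0.3188 g VSS per g BOD₅ removed.
Mass of BOD₅ removed per day: Q(S₀ − S) = 477 × 1215 g/m³ = 579.4 kg/d.
P_X = Y_obs · Q(S₀ − S) = 0.3188 × 579.4 = 184.7 kg VSS/d.

P_X ≈ 185 kg VSS/d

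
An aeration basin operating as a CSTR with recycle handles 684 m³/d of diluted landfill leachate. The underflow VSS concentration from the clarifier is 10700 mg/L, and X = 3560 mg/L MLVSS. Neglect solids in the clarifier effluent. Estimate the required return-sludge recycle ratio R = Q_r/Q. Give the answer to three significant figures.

Mass balance around the secondary clarifier (neglecting effluent solids): R = X / (X_r − X) = 3560 / (10700 − 3560) = 0.4986.

R ≈ 0.499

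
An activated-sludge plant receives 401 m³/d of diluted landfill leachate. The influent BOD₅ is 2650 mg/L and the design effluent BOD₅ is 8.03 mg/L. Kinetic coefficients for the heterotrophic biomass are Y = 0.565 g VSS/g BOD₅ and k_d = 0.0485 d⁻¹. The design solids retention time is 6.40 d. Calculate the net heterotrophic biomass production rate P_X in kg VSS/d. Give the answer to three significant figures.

Y_obs = Y / (1 + k_d θ_c) = 0.565 / (1 + 0.0485 × 6.40) = 0.565 / 1.310 = 0.4312.
ΔS = 2650 − 8.03 = 2642 mg/L, so the substrate removal rate is 401 × 2642/1000 = 1059 kg BOD₅/d.
So the net sludge growth is P_X = 0.4312 × 1059 = 456.8 kg VSS/d.

P_X ≈ 457 kg VSS/d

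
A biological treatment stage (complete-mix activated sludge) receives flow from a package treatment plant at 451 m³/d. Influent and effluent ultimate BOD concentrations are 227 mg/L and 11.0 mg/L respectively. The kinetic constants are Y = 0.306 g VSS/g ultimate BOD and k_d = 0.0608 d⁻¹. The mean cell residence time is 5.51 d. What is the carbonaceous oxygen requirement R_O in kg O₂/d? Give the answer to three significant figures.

R_O ≈ 65.7 kg O₂/d

Observed yield with endogenous decay: Y_obs = Y / (1 + k_d·θ_c) = 0.306 / (1 + 0.0608 × 5.51) = 0.306 / 1.335 = 0.2292 g VSS/g ultimate BOD.
ΔS = 227 − 11.0 = 216.0 mg/L, so the substrate removal rate is 451 × 216.0/1000 = 97.42 kg ultimate BOD/d.
Biomass synthesised: P_X = Y_obs × 97.42 = 22.33 kg VSS/d.
R_O = Q·ΔS − 1.42 P_X = 97.42 − 31.71 = 65.71 kg O₂/d.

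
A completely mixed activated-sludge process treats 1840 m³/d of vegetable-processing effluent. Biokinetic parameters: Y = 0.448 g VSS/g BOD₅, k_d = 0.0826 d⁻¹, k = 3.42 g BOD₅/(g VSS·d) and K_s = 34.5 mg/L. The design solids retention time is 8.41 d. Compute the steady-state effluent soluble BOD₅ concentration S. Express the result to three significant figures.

From the Monod/SRT balance for a CMAS, S = K_s·(1+k_d θ_c)/[θ_c·(Y k − k_d) − 1] = 34.5 × (1 + 0.0826 × 8.41) / [8.41 × (0.448 × 3.42 − 0.0826) − 1] = 58.47 / 11.19 = 5.224 mg/L.

S ≈ 5.22 mg/L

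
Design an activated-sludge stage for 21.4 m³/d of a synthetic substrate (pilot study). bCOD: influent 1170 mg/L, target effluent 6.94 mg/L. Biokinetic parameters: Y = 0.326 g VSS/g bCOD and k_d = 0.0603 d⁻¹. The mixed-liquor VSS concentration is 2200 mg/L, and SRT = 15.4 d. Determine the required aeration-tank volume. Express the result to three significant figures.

Steady-state biomass mass balance: V·X·(1 + k_d·θ_c) = Y·Q·(S₀ − S)·θ_c, so V = 0.326 × 21.4 × (1170 − 6.94) × 15.4 / [2200 × (1 + 0.0603 × 15.4)] = 1.25×10^5 / 4243 = 29.45 m³.

V ≈ 29.4 m³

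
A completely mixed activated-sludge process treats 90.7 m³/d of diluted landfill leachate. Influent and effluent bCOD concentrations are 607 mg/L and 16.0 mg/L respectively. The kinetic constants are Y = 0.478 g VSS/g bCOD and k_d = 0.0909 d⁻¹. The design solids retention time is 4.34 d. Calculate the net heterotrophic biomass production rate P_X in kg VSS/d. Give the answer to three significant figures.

Y_obs = Y / (1 + k_d θ_c) = 0.478 / (1 + 0.0909 × 4.34) = 0.478 / 1.395 = 0.3428.
Substrate removed = Q·(S₀ − S) = 90.7 m³/d × (607 − 16.0) g/m³ = 5.36×10^4 g/d = 53.60 kg/d.
Net biomass production P_X = Y_obs × Q·(S₀ − S) = 0.3428 × 53.60 = 18.37 kg VSS/d.

P_X ≈ 18.4 kg VSS/d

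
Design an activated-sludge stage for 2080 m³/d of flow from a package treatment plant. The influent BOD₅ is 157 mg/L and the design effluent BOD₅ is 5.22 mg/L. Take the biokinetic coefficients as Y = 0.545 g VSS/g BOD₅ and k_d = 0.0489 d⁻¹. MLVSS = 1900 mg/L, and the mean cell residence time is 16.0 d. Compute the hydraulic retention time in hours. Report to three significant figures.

τ ≈ 9.38 h

Steady-state biomass mass balance: V·X·(1 + k_d·θ_c) = Y·Q·(S₀ − S)·θ_c, so V = 0.545 × 2080 × (157 − 5.22) × 16.0 / [1900 × (1 + 0.0489 × 16.0)] = 2.75×10^6 / 3387 = 812.9 m³.
τ = V/Q = 812.9/2080 = 0.3908 d, or 9.380 h.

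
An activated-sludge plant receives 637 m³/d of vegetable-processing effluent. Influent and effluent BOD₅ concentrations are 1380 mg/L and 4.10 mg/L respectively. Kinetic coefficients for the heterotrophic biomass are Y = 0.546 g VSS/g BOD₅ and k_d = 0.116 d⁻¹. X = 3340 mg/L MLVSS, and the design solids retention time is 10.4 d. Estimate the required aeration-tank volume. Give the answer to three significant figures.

V ≈ 675 m³

Rearranging the biomass balance for a CMAS with decay, V = Y·Q·ΔS·θ_c / [X·(1+k_d θ_c)] = 0.546 × 637 × (1380 − 4.10) × 10.4 / [3340 × (1 + 0.116 × 10.4)] = 4.98×10^6 / 7369 = 675.3 m³.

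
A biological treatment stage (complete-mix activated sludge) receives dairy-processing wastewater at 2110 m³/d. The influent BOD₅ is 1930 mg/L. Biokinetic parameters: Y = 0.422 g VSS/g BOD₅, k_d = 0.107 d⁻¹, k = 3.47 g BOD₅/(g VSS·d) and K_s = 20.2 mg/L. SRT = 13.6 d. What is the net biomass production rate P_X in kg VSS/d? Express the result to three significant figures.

P_X ≈ 699 kg VSS/d

For a completely mixed reactor with recycle the Lawrence–McCarty relation gives S = K_s·(1 + k_d·θ_c) / [θ_c·(Y·k − k_d) − 1] = 20.2 × (1 + 0.107 × 13.6) / [13.6 × (0.422 × 3.47 − 0.107) − 1] = 49.60 / 17.46 = 2.841 mg/L.
The observed yield is Y_obs = Y/(1 + k_d·θ_c) = 0.422 / (1 + 0.107 × 13.6) = 0.422 / 2.455 = 0.1719 g VSS per g BOD₅ removed.
Mass of BOD₅ removed per day: Q(S₀ − S) = 2110 × 1927 g/m³ = 4066 kg/d.
P_X = Y_obs · Q(S₀ − S) = 0.1719 × 4066 = 698.9 kg VSS/d.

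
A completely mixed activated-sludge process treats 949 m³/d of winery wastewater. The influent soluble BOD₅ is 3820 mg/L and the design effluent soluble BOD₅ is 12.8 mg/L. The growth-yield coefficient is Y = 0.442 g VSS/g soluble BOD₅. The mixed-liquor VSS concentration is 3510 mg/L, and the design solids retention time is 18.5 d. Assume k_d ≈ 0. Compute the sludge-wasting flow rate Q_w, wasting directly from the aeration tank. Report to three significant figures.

Q_w ≈ 455 m³/d

With k_d = 0 the design equation reduces to V = Y Q (S₀−S) θ_c / X = 0.442 × 949 × (3820 − 12.8) × 18.5 / 3510 = 8417 m³.
With mixed-liquor wasting, θ_c = V/Q_w, so Q_w = V/θ_c = 8417/18.5 = 455.0 m³/d.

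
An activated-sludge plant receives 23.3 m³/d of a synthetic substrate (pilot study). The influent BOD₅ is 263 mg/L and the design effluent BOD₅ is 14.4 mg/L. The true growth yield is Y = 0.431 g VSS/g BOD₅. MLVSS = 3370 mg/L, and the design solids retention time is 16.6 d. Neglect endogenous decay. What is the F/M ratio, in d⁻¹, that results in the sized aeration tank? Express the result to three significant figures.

With k_d = 0 the design equation reduces to V = Y Q (S₀−S) θ_c / X = 0.431 × 23.3 × (263 − 14.4) × 16.6 / 3370 = 12.30 m³.
Food-to-microorganism ratio F/M = Q S₀ / (V X) = 23.3 × 263 / (12.30 × 3370) = 0.1479 d⁻¹.

F/M ≈ 0.148 d⁻¹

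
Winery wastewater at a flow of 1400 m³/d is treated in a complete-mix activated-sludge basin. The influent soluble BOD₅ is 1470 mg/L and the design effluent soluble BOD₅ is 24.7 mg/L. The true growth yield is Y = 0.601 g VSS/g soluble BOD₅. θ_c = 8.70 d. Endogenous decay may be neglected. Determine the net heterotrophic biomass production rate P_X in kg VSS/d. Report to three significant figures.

Since k_d ≈ 0, Y_obs = Y = 0.601 g VSS/g soluble BOD₅.
Q·(S₀ − S) = 1400 × (1470 − 24.7) × 10⁻³ = 2023 kg/d removed.
So the net sludge growth is P_X = 0.6010 × 2023 = 1216 kg VSS/d.

P_X ≈ 1220 kg VSS/d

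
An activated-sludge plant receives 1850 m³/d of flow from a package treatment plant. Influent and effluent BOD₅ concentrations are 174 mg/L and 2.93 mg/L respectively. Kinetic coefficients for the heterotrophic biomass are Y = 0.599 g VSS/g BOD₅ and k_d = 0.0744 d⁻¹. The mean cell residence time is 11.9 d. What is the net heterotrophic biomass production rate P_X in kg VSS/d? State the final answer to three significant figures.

Observed yield with endogenous decay: Y_obs = Y / (1 + k_d·θ_c) = 0.599 / (1 + 0.0744 × 11.9) = 0.599 / 1.885 = 0.3177 g VSS/g BOD₅.
ΔS = 174 − 2.93 = 171.1 mg/L, so the substrate removal rate is 1850 × 171.1/1000 = 316.5 kg BOD₅/d.
Net biomass production P_X = Y_obs × Q·(S₀ − S) = 0.3177 × 316.5 = 100.5 kg VSS/d.

P_X ≈ 101 kg VSS/d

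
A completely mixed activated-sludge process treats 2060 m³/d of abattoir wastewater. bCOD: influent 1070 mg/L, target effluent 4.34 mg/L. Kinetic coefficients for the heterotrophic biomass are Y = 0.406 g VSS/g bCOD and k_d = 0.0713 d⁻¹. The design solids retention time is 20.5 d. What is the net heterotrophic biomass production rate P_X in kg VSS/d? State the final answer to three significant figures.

P_X ≈ 362 kg VSS/d

Correct the yield for decay: Y_obs = Y/(1 + k_d θ_c) = 0.406 / (1 + 0.0713 × 20.5) = 0.406 / 2.462 = 0.1649.
Substrate removed = Q·(S₀ − S) = 2060 m³/d × (1070 − 4.34) g/m³ = 2.2×10^6 g/d = 2195 kg/d.
Biomass produced: P_X = Y_obs·Q·ΔS = 0.1649 × 2195 ≈ 362.1 kg VSS/d.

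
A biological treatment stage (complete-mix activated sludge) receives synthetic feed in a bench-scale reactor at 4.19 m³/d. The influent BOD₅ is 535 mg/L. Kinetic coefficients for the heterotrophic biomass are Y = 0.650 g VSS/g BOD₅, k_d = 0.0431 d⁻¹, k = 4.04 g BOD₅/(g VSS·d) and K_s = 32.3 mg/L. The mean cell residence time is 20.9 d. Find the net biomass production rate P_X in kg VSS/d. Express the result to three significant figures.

Effluent substrate depends only on kinetics and SRT: S = K_s(1 + k_d θ_c) / [θ_c(Yk − k_d) − 1] = 32.3 × (1 + 0.0431 × 20.9) / [20.9 × (0.650 × 4.04 − 0.0431) − 1] = 61.40 / 52.98 = 1.159 mg/L.
Y_obs = Y / (1 + k_d θ_c) = 0.650 / (1 + 0.0431 × 20.9) = 0.650 / 1.901 = 0.3420.
Q·(S₀ − S) = 4.19 × (535 − 1.16) × 10⁻³ = 2.237 kg/d removed.
P_X = Y_obs · Q(S₀ − S) = 0.3420 × 2.237 = 0.7649 kg VSS/d.

P_X ≈ 0.765 kg VSS/d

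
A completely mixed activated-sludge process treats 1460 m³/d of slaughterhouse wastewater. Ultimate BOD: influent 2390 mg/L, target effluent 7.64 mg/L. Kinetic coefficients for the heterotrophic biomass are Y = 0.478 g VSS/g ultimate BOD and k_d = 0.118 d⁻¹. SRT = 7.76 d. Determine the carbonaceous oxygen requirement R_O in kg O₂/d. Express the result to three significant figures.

Correct the yield for decay: Y_obs = Y/(1 + k_d θ_c) = 0.478 / (1 + 0.118 × 7.76) = 0.478 / 1.916 = 0.2495.
Mass of ultimate BOD removed per day: Q(S₀ − S) = 1460 × 2382 g/m³ = 3478 kg/d.
Net sludge production P_X = 0.2495 × 3478 = 867.9 kg VSS/d.
Carbonaceous O₂ demand = substrate oxidised − cell-mass equivalent = 3478 − 1.42 × 867.9 = 2246 kg O₂/d.

R_O ≈ 2250 kg O₂/d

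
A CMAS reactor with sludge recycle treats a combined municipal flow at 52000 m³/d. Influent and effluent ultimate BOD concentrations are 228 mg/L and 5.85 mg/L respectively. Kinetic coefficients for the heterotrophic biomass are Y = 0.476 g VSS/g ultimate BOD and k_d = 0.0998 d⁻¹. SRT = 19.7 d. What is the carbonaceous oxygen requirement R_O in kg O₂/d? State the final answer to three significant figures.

Y_obs = Y / (1 + k_d θ_c) = 0.476 / (1 + 0.0998 × 19.7) = 0.476 / 2.966 = 0.1605.
Q·(S₀ − S) = 52000 × (228 − 5.85) × 10⁻³ = 11552 kg/d removed.
Biomass synthesised: P_X = Y_obs × 11552 = 1854 kg VSS/d.
R_O = Q·ΔS − 1.42 P_X = 11552 − 2632 = 8919 kg O₂/d.

R_O ≈ 8920 kg O₂/d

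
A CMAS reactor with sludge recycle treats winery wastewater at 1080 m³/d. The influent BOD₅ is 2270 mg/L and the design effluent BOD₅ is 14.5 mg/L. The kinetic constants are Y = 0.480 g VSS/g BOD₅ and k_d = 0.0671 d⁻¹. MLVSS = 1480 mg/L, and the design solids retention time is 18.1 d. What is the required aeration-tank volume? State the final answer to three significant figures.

Rearranging the biomass balance for a CMAS with decay, V = Y·Q·ΔS·θ_c / [X·(1+k_d θ_c)] = 0.480 × 1080 × (2270 − 14.5) × 18.1 / [1480 × (1 + 0.0671 × 18.1)] = 2.12×10^7 / 3277 = 6457 m³.

V ≈ 6460 m³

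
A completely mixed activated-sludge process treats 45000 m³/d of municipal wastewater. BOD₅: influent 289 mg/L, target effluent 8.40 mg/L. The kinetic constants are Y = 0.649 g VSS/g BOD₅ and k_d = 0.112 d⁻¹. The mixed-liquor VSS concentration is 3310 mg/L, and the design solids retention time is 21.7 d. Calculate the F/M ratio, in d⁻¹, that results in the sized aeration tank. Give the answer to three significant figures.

Steady-state biomass mass balance: V·X·(1 + k_d·θ_c) = Y·Q·(S₀ − S)·θ_c, so V = 0.649 × 45000 × (289 − 8.40) × 21.7 / [3310 × (1 + 0.112 × 21.7)] = 1.78×10^8 / 11355 = 15661 m³.
F/M = Q·S₀ / (V·X) = 45000 × 289 / (15661 × 3310) = 0.2509 g BOD₅·(g VSS·d)⁻¹.

F/M ≈ 0.251 d⁻¹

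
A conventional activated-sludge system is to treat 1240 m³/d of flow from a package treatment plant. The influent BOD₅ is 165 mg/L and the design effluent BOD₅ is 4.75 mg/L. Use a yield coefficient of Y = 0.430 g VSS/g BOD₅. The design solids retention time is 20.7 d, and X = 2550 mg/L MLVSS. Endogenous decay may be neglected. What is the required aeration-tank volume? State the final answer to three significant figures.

Biomass mass balance (decay neglected): V·X = Y·Q·(S₀ − S)·θ_c, so V = 0.430 × 1240 × (165 − 4.75) × 20.7 / 2550 = 693.6 m³.

V ≈ 694 m³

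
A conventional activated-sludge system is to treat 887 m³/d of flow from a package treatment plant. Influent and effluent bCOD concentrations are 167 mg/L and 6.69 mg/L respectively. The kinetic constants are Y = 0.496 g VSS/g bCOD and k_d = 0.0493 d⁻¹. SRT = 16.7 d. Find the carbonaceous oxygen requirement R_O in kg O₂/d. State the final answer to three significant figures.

R_O ≈ 87.3 kg O₂/d

Observed yield with endogenous decay: Y_obs = Y / (1 + k_d·θ_c) = 0.496 / (1 + 0.0493 × 16.7) = 0.496 / 1.823 = 0.2720 g VSS/g bCOD.
Substrate removed = Q·(S₀ − S) = 887 m³/d × (167 − 6.69) g/m³ = 1.42×10^5 g/d = 142.2 kg/d.
Net sludge production P_X = 0.2720 × 142.2 = 38.68 kg VSS/d.
Carbonaceous O₂ demand = substrate oxidised − cell-mass equivalent = 142.2 − 1.42 × 38.68 = 87.27 kg O₂/d.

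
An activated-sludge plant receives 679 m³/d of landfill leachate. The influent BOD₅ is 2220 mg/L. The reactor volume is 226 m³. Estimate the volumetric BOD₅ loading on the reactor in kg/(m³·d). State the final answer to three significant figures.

L_v ≈ 6.67 kg BOD₅/(m³·d)

L_v = Q S₀ / V = 679 × 2220 × 10⁻³ / 226.0 = 6.670 kg/(m³·d).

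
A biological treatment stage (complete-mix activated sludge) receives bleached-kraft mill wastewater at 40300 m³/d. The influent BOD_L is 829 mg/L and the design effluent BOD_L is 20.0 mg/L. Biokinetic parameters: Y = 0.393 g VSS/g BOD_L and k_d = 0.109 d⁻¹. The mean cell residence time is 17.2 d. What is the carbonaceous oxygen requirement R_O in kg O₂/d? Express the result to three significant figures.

R_O ≈ 26300 kg O₂/d

Correct the yield for decay: Y_obs = Y/(1 + k_d θ_c) = 0.393 / (1 + 0.109 × 17.2) = 0.393 / 2.875 = 0.1367.
Mass of BOD_L removed per day: Q(S₀ − S) = 40300 × 809.0 g/m³ = 32603 kg/d.
Biomass synthesised: P_X = Y_obs × 32603 = 4457 kg VSS/d.
Carbonaceous O₂ demand = substrate oxidised − cell-mass equivalent = 32603 − 1.42 × 4457 = 26274 kg O₂/d.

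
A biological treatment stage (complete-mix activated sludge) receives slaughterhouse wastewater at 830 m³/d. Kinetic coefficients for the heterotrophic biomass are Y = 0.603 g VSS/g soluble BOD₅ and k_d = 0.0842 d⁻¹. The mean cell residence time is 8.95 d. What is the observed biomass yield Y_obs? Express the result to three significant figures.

The observed yield is Y_obs = Y/(1 + k_d·θ_c) = 0.603 / (1 + 0.0842 × 8.95) = 0.603 / 1.754 = 0.3439 g VSS per g soluble BOD₅ removed.

Y_obs ≈ 0.344 g VSS/g soluble BOD₅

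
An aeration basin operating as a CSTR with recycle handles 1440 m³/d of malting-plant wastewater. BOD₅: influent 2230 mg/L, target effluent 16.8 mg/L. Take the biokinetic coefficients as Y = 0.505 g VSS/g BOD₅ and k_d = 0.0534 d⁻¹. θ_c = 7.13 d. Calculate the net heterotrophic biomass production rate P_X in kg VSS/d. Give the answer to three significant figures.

P_X ≈ 1170 kg VSS/d

The observed yield is Y_obs = Y/(1 + k_d·θ_c) = 0.505 / (1 + 0.0534 × 7.13) = 0.505 / 1.381 = 0.3657 g VSS per g BOD₅ removed.
ΔS = 2230 − 16.8 = 2213 mg/L, so the substrate removal rate is 1440 × 2213/1000 = 3187 kg BOD₅/d.
Net biomass production P_X = Y_obs × Q·(S₀ − S) = 0.3657 × 3187 = 1166 kg VSS/d.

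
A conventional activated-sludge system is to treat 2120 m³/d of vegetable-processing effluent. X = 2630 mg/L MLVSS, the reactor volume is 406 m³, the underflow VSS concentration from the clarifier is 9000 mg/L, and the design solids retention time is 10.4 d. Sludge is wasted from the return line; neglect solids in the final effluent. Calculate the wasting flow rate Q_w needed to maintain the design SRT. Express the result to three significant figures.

Wasting from the return line (neglecting effluent solids): Q_w = V·X / (θ_c·X_r) = 406.0 × 2630 / (10.4 × 9000) = 11.41 m³/d.

Q_w ≈ 11.4 m³/d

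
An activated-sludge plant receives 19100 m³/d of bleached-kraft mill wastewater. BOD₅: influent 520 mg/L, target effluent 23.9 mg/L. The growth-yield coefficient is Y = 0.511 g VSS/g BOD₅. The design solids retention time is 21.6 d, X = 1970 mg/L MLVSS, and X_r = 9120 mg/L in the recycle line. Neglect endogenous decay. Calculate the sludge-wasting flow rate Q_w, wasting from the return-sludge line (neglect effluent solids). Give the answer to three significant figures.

Q_w ≈ 531 m³/d

V·X = Y·Q·ΔS·θ_c gives V = 0.511 × 19100 × (520 − 23.9) × 21.6 / 1970 = 53090 m³.
Wasting from the return line (neglecting effluent solids): Q_w = V·X / (θ_c·X_r) = 53090 × 1970 / (21.6 × 9120) = 530.9 m³/d.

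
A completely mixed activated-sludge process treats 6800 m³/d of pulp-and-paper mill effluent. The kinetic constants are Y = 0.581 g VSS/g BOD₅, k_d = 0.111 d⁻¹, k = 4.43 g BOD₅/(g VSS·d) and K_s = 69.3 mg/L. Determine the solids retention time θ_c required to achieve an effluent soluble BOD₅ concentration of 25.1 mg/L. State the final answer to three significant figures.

At the target effluent, Y k S/(K_s+S) = 0.581×4.43×25.1/94.40 = 0.6844 d⁻¹.
1/θ_c = 0.6844 − 0.111 = 0.5734 d⁻¹, so θ_c = 1.744 d.

θ_c ≈ 1.74 d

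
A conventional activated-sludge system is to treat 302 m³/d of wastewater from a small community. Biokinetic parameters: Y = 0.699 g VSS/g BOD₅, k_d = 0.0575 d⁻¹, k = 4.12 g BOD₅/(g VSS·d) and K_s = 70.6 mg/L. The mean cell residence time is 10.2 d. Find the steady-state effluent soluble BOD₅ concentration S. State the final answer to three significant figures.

S ≈ 4.03 mg/L

For a completely mixed reactor with recycle the Lawrence–McCarty relation gives S = K_s·(1 + k_d·θ_c) / [θ_c·(Y·k − k_d) − 1] = 70.6 × (1 + 0.0575 × 10.2) / [10.2 × (0.699 × 4.12 − 0.0575) − 1] = 112.0 / 27.79 = 4.031 mg/L.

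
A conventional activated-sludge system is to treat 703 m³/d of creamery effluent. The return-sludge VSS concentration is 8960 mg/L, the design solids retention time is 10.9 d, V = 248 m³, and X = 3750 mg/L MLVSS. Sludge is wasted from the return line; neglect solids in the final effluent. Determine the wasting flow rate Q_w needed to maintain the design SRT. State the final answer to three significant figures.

θ_c = V·X/(Q_w·X_r) when wasting from the recycle, so Q_w = V·X/(θ_c·X_r) = 248.0 × 3750 / (10.9 × 8960) = 9.522 m³/d.

Q_w ≈ 9.52 m³/d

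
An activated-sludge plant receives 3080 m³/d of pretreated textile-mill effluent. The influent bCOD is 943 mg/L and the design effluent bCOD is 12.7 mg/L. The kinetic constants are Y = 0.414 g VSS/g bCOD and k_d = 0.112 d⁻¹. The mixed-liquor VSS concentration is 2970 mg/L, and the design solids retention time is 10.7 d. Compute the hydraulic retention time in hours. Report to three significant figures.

Rearranging the biomass balance for a CMAS with decay, V = Y·Q·ΔS·θ_c / [X·(1+k_d θ_c)] = 0.414 × 3080 × (943 − 12.7) × 10.7 / [2970 × (1 + 0.112 × 10.7)] = 1.27×10^7 / 6529 = 1944 m³.
Hydraulic retention time τ = V/Q = 1944 / 3080 = 0.6312 d = 15.15 h.

τ ≈ 15.1 h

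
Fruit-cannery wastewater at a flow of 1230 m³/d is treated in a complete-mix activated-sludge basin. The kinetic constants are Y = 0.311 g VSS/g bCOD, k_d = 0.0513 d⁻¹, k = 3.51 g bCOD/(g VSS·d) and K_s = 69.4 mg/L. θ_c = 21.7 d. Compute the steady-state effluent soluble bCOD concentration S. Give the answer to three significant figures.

From the Monod/SRT balance for a CMAS, S = K_s·(1+k_d θ_c)/[θ_c·(Y k − k_d) − 1] = 69.4 × (1 + 0.0513 × 21.7) / [21.7 × (0.311 × 3.51 − 0.0513) − 1] = 146.7 / 21.57 = 6.798 mg/L.

S ≈ 6.80 mg/L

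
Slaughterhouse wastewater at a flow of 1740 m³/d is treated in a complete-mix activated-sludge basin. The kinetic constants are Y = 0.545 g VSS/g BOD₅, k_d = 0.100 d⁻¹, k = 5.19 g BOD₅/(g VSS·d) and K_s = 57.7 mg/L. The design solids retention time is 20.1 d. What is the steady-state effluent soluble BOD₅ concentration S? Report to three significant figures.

From the Monod/SRT balance for a CMAS, S = K_s·(1+k_d θ_c)/[θ_c·(Y k − k_d) − 1] = 57.7 × (1 + 0.100 × 20.1) / [20.1 × (0.545 × 5.19 − 0.100) − 1] = 173.7 / 53.84 = 3.226 mg/L.

S ≈ 3.23 mg/L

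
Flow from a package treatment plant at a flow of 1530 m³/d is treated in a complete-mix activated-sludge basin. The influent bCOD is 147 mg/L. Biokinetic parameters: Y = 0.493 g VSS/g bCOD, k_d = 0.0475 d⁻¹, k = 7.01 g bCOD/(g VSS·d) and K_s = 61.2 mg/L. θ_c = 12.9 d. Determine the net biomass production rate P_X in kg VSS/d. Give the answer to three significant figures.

P_X ≈ 67.7 kg VSS/d

For a completely mixed reactor with recycle the Lawrence–McCarty relation gives S = K_s·(1 + k_d·θ_c) / [θ_c·(Y·k − k_d) − 1] = 61.2 × (1 + 0.0475 × 12.9) / [12.9 × (0.493 × 7.01 − 0.0475) − 1] = 98.70 / 42.97 = 2.297 mg/L.
Correct the yield for decay: Y_obs = Y/(1 + k_d θ_c) = 0.493 / (1 + 0.0475 × 12.9) = 0.493 / 1.613 = 0.3057.
Q·(S₀ − S) = 1530 × (147 − 2.30) × 10⁻³ = 221.4 kg/d removed.
Net biomass production P_X = Y_obs × Q·(S₀ − S) = 0.3057 × 221.4 = 67.68 kg VSS/d.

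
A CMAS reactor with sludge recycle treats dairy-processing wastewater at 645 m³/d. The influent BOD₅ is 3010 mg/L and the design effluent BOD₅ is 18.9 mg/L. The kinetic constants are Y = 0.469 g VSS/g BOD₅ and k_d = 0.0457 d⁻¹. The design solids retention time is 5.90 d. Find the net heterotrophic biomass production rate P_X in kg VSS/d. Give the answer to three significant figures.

Observed yield with endogenous decay: Y_obs = Y / (1 + k_d·θ_c) = 0.469 / (1 + 0.0457 × 5.90) = 0.469 / 1.270 = 0.3694 g VSS/g BOD₅.
Substrate removed = Q·(S₀ − S) = 645 m³/d × (3010 − 18.9) g/m³ = 1.93×10^6 g/d = 1929 kg/d.
So the net sludge growth is P_X = 0.3694 × 1929 = 712.7 kg VSS/d.

P_X ≈ 713 kg VSS/d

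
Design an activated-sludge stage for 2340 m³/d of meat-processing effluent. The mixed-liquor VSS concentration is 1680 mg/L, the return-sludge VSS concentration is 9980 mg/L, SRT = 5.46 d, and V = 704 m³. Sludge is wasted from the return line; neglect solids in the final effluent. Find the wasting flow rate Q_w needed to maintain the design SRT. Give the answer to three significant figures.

Q_w ≈ 21.7 m³/d

θ_c = V·X/(Q_w·X_r) when wasting from the recycle, so Q_w = V·X/(θ_c·X_r) = 704.0 × 1680 / (5.46 × 9980) = 21.70 m³/d.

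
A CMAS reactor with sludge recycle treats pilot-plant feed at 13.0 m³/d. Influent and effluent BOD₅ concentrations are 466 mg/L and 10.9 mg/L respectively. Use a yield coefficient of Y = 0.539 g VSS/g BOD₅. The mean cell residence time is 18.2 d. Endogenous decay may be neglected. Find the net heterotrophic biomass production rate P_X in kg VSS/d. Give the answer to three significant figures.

P_X ≈ 3.19 kg VSS/d

Since k_d ≈ 0, Y_obs = Y = 0.539 g VSS/g BOD₅.
Q·(S₀ − S) = 13.0 × (466 − 10.9) × 10⁻³ = 5.916 kg/d removed.
So the net sludge growth is P_X = 0.5390 × 5.916 = 3.189 kg VSS/d.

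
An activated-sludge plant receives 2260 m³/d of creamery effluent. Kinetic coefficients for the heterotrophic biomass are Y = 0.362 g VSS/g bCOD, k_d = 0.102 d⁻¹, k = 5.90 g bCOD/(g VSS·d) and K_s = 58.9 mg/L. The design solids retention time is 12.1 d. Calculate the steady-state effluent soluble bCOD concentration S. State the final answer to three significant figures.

S ≈ 5.57 mg/L

For a completely mixed reactor with recycle the Lawrence–McCarty relation gives S = K_s·(1 + k_d·θ_c) / [θ_c·(Y·k − k_d) − 1] = 58.9 × (1 + 0.102 × 12.1) / [12.1 × (0.362 × 5.90 − 0.102) − 1] = 131.6 / 23.61 = 5.574 mg/L.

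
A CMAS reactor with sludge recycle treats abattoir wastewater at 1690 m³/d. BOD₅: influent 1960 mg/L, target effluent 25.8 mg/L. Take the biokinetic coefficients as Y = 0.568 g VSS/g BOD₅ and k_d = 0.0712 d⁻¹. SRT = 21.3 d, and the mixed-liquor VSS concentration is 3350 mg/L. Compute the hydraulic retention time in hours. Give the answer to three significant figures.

τ ≈ 66.6 h

Rearranging the biomass balance for a CMAS with decay, V = Y·Q·ΔS·θ_c / [X·(1+k_d θ_c)] = 0.568 × 1690 × (1960 − 25.8) × 21.3 / [3350 × (1 + 0.0712 × 21.3)] = 3.95×10^7 / 8430 = 4691 m³.
τ = V/Q = 4691/1690 = 2.776 d, or 66.62 h.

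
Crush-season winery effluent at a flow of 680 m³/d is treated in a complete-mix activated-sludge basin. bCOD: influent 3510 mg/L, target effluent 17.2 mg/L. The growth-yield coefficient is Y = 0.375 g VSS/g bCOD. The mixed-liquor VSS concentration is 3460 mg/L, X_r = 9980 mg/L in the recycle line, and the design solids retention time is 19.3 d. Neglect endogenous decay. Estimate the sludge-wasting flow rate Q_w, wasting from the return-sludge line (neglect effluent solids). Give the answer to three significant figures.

Q_w ≈ 89.2 m³/d

With k_d = 0 the design equation reduces to V = Y Q (S₀−S) θ_c / X = 0.375 × 680 × (3510 − 17.2) × 19.3 / 3460 = 4968 m³.
Wasting from the return line (neglecting effluent solids): Q_w = V·X / (θ_c·X_r) = 4968 × 3460 / (19.3 × 9980) = 89.24 m³/d.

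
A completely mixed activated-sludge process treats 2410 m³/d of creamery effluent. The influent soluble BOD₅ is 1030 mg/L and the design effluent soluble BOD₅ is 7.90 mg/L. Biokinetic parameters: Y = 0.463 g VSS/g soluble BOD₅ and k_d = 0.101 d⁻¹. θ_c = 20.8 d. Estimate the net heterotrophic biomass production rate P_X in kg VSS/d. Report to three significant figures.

Correct the yield for decay: Y_obs = Y/(1 + k_d θ_c) = 0.463 / (1 + 0.101 × 20.8) = 0.463 / 3.101 = 0.1493.
Q·(S₀ − S) = 2410 × (1030 − 7.90) × 10⁻³ = 2463 kg/d removed.
P_X = Y_obs · Q(S₀ − S) = 0.1493 × 2463 = 367.8 kg VSS/d.

P_X ≈ 368 kg VSS/d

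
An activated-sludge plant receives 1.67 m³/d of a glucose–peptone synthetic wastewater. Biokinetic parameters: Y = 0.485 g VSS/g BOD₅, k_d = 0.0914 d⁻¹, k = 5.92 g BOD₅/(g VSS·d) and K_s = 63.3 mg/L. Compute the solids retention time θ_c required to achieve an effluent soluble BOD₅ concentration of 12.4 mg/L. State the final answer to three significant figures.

θ_c ≈ 2.64 d

At the target effluent, Y k S/(K_s+S) = 0.485×5.92×12.4/75.70 = 0.4703 d⁻¹.
θ_c = 1/(μ − k_d) = 1/(0.4703 − 0.0914) = 1/0.3789 = 2.639 d.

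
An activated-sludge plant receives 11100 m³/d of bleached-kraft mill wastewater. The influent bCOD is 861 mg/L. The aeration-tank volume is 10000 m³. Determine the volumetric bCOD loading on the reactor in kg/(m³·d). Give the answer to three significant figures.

L_v = Q S₀ / V = 11100 × 861 × 10⁻³ / 10000 = 0.9557 kg/(m³·d).

L_v ≈ 0.956 kg bCOD/(m³·d)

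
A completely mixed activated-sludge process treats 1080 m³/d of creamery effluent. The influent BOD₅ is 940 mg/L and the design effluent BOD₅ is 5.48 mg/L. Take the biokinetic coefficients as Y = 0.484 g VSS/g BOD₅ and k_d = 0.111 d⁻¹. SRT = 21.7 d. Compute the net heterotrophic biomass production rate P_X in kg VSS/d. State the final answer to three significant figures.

Y_obs = Y / (1 + k_d θ_c) = 0.484 / (1 + 0.111 × 21.7) = 0.484 / 3.409 = 0.1420.
Mass of BOD₅ removed per day: Q(S₀ − S) = 1080 × 934.5 g/m³ = 1009 kg/d.
So the net sludge growth is P_X = 0.1420 × 1009 = 143.3 kg VSS/d.

P_X ≈ 143 kg VSS/d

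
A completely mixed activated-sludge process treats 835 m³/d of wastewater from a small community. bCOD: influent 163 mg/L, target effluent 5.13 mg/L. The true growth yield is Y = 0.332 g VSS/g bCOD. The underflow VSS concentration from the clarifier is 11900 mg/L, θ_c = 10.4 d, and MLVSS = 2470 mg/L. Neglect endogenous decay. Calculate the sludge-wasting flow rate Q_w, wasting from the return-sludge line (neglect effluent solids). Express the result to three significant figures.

Biomass mass balance (decay neglected): V·X = Y·Q·(S₀ − S)·θ_c, so V = 0.332 × 835 × (163 − 5.13) × 10.4 / 2470 = 184.3 m³.
θ_c = V·X/(Q_w·X_r) when wasting from the recycle, so Q_w = V·X/(θ_c·X_r) = 184.3 × 2470 / (10.4 × 11900) = 3.678 m³/d.

Q_w ≈ 3.68 m³/d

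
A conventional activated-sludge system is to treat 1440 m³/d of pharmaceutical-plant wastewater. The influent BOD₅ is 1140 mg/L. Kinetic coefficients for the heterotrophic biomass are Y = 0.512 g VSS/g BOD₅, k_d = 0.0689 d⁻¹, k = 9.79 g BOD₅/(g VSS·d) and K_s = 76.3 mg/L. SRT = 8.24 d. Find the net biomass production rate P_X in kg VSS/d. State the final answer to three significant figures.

For a completely mixed reactor with recycle the Lawrence–McCarty relation gives S = K_s·(1 + k_d·θ_c) / [θ_c·(Y·k − k_d) − 1] = 76.3 × (1 + 0.0689 × 8.24) / [8.24 × (0.512 × 9.79 − 0.0689) − 1] = 119.6 / 39.74 = 3.010 mg/L.
Y_obs = Y / (1 + k_d θ_c) = 0.512 / (1 + 0.0689 × 8.24) = 0.512 / 1.568 = 0.3266.
Mass of BOD₅ removed per day: Q(S₀ − S) = 1440 × 1137 g/m³ = 1637 kg/d.
Net biomass production P_X = Y_obs × Q·(S₀ − S) = 0.3266 × 1637 = 534.7 kg VSS/d.

P_X ≈ 535 kg VSS/d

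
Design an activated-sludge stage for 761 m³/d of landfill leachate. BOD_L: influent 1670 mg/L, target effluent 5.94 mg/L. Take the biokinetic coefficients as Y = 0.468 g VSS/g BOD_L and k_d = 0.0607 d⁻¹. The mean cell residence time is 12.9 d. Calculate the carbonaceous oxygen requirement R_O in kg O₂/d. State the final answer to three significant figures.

Correct the yield for decay: Y_obs = Y/(1 + k_d θ_c) = 0.468 / (1 + 0.0607 × 12.9) = 0.468 / 1.783 = 0.2625.
ΔS = 1670 − 5.94 = 1664 mg/L, so the substrate removal rate is 761 × 1664/1000 = 1266 kg BOD_L/d.
Biomass synthesised: P_X = Y_obs × 1266 = 332.4 kg VSS/d.
Carbonaceous O₂ demand = substrate oxidised − cell-mass equivalent = 1266 − 1.42 × 332.4 = 794.4 kg O₂/d.

R_O ≈ 794 kg O₂/d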